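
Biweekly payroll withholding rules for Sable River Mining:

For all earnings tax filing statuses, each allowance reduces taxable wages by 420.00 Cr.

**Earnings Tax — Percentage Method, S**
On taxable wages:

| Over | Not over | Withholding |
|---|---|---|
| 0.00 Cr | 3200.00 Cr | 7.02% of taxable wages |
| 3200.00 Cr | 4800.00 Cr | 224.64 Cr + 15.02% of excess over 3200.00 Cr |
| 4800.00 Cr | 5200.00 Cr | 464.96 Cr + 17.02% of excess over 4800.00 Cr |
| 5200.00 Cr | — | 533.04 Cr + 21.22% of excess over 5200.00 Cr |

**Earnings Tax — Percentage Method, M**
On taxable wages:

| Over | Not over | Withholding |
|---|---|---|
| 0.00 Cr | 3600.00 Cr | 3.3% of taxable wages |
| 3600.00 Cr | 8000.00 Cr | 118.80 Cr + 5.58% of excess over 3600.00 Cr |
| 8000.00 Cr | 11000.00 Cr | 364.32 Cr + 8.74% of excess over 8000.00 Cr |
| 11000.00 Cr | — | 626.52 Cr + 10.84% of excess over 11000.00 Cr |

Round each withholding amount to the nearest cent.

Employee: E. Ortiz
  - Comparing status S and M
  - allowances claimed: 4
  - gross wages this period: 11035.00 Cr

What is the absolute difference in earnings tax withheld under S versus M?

931.98 Cr

Earnings Tax (S): taxable = 11035.00 Cr − 4×420.00 Cr = 9355.00 Cr
  533.04 Cr + 21.22% × (9355.00 Cr − 5200.00 Cr) = 533.04 Cr + 21.22% × 4155.00 Cr = 1414.73 Cr
Earnings Tax (M): taxable = 11035.00 Cr − 4×420.00 Cr = 9355.00 Cr
  364.32 Cr + 8.74% × (9355.00 Cr − 8000.00 Cr) = 364.32 Cr + 8.74% × 1355.00 Cr = 482.75 Cr
Difference: |1414.73 Cr − 482.75 Cr| = 931.98 Cr (higher under S)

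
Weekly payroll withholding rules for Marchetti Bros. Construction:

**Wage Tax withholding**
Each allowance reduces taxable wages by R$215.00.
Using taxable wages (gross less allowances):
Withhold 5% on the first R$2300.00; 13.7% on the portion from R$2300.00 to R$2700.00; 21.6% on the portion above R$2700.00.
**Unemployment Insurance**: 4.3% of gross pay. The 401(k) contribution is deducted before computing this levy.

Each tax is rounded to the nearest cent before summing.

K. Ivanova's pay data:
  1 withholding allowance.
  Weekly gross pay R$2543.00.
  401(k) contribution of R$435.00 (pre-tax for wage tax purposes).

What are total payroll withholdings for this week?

R$185.29

Wage Tax: taxable = R$2543.00 − R$435.00 − 1×R$215.00 = R$1893.00
  5% × R$1893.00 = R$94.65
Unemployment Insurance: 4.3% × R$2108.00 = R$90.64
Total: R$94.65 + R$90.64 = R$185.29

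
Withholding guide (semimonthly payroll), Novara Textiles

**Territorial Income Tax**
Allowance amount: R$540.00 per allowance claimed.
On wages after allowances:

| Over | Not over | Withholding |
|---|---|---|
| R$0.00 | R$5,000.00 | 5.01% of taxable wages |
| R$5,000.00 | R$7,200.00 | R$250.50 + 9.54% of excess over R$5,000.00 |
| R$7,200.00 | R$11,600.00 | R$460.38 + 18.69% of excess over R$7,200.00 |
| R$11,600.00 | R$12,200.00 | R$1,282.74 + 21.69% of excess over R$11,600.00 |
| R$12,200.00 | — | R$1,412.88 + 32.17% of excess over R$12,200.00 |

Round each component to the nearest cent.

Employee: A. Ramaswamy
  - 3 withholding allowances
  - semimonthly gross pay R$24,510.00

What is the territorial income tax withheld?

R$4,851.85

Territorial Income Tax: taxable = R$24,510.00 − 3×R$540.00 = R$22,890.00
  R$1,412.88 + 32.17% × (R$22,890.00 − R$12,200.00) = R$1,412.88 + 32.17% × R$10,690.00 = R$4,851.85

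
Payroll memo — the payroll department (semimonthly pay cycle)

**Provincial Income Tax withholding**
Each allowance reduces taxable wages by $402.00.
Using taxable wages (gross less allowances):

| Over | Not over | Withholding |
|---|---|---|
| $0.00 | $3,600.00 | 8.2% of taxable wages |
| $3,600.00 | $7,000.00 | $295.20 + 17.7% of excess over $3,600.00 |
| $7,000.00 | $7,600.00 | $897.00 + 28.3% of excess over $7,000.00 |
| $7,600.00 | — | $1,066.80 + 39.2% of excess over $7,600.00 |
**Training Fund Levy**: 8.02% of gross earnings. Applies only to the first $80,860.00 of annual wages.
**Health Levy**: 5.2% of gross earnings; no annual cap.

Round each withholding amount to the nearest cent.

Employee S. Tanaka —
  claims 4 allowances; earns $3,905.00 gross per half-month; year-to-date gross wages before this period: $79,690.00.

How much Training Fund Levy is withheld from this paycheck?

$93.83

Training Fund Levy: cap $80,860.00 − YTD $79,690.00 = $1,170.00 subject; 8.02% × $1,170.00 = $93.83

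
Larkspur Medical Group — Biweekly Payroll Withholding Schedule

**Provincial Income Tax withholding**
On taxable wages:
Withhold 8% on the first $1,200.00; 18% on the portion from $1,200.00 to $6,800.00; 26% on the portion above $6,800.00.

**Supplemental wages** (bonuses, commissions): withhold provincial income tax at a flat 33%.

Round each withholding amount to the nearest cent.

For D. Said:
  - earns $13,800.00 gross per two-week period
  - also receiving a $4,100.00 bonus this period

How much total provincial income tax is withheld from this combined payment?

Provincial Income Tax: taxable = $13,800.00
  $1,104.00 + 26% × ($13,800.00 − $6,800.00) = $1,104.00 + 26% × $7,000.00 = $2,924.00
Supplemental (33% flat on bonus): 33% × $4,100.00 = $1,353.00
Total provincial income tax: $2,924.00 + $1,353.00 = $4,277.00

$4,277.00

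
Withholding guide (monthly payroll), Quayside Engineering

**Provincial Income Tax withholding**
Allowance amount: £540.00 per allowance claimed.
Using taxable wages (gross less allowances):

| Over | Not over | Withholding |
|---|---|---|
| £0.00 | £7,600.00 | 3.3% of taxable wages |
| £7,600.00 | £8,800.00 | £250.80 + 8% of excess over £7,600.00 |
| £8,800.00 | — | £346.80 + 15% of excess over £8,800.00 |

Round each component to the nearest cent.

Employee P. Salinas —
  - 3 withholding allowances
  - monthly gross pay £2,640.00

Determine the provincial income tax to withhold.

Provincial Income Tax: taxable = £2,640.00 − 3×£540.00 = £1,020.00
  3.3% × £1,020.00 = £33.66

£33.66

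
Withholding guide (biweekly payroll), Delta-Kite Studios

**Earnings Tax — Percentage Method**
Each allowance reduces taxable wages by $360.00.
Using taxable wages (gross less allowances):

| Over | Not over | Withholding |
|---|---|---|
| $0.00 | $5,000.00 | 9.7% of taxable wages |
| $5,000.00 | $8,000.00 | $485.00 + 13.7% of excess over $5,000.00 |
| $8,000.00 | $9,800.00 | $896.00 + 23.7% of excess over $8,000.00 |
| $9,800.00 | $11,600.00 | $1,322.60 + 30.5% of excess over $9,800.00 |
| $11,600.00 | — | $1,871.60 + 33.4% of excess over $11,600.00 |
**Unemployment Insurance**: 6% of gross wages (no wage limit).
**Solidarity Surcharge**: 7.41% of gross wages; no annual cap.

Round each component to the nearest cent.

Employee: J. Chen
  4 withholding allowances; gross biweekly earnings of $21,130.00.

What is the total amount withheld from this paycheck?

Earnings Tax: taxable = $21,130.00 − 4×$360.00 = $19,690.00
  $1,871.60 + 33.4% × ($19,690.00 − $11,600.00) = $1,871.60 + 33.4% × $8,090.00 = $4,573.66
Unemployment Insurance: 6% × $21,130.00 = $1,267.80
Solidarity Surcharge: 7.41% × $21,130.00 = $1,565.73
Total: $4,573.66 + $1,267.80 + $1,565.73 = $7,407.19

$7,407.19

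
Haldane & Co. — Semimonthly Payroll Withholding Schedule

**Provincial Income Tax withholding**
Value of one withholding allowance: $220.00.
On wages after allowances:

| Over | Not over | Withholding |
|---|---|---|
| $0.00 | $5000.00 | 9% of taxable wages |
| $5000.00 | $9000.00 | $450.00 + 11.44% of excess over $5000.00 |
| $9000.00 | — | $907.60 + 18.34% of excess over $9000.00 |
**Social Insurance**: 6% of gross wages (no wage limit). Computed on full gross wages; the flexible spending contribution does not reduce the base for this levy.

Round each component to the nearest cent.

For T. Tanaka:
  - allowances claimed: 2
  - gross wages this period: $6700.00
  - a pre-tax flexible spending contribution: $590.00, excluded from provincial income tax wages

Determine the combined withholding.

$928.65

Provincial Income Tax: taxable = $6700.00 − $590.00 − 2×$220.00 = $5670.00
  $450.00 + 11.44% × ($5670.00 − $5000.00) = $450.00 + 11.44% × $670.00 = $526.65
Social Insurance: 6% × $6700.00 = $402.00
Total: $526.65 + $402.00 = $928.65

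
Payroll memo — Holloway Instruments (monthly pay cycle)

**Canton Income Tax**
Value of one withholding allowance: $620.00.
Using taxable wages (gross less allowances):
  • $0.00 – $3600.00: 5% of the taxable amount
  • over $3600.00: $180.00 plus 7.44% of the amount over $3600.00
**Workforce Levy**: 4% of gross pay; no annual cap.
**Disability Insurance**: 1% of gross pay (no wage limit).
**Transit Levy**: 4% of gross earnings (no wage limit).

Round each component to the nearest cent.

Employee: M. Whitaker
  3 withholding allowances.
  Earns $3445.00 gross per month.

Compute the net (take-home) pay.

Canton Income Tax: taxable = $3445.00 − 3×$620.00 = $1585.00
  5% × $1585.00 = $79.25
Workforce Levy: 4% × $3445.00 = $137.80
Disability Insurance: 1% × $3445.00 = $34.45
Transit Levy: 4% × $3445.00 = $137.80
Total withheld: $79.25 + $137.80 + $34.45 + $137.80 = $389.30
Net pay: $3445.00 − $389.30 = $3055.70

$3055.70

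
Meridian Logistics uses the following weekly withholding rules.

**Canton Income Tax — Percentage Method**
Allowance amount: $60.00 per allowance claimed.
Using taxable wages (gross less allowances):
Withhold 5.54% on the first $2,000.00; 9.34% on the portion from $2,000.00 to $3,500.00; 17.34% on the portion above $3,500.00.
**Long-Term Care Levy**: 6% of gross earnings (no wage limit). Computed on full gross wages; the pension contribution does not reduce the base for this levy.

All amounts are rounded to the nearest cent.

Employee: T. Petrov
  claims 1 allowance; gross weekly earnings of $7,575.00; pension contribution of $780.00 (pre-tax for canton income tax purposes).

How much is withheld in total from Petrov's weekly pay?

Canton Income Tax: taxable = $7,575.00 − $780.00 − 1×$60.00 = $6,735.00
  $250.90 + 17.34% × ($6,735.00 − $3,500.00) = $250.90 + 17.34% × $3,235.00 = $811.85
Long-Term Care Levy: 6% × $7,575.00 = $454.50
Total: $811.85 + $454.50 = $1,266.35

$1,266.35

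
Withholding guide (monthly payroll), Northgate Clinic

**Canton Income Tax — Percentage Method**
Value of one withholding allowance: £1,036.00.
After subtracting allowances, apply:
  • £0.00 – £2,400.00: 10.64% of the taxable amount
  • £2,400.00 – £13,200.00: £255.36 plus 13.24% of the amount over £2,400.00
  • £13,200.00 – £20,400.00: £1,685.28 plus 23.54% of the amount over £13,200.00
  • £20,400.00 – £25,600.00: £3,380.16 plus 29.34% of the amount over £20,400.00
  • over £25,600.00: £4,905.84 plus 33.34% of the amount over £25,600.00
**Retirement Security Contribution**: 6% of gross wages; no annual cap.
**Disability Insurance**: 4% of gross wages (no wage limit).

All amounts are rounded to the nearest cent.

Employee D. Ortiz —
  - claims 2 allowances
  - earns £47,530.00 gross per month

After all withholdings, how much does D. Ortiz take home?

Canton Income Tax: taxable = £47,530.00 − 2×£1,036.00 = £45,458.00
  £4,905.84 + 33.34% × (£45,458.00 − £25,600.00) = £4,905.84 + 33.34% × £19,858.00 = £11,526.50
Retirement Security Contribution: 6% × £47,530.00 = £2,851.80
Disability Insurance: 4% × £47,530.00 = £1,901.20
Total withheld: £11,526.50 + £2,851.80 + £1,901.20 = £16,279.50
Net pay: £47,530.00 − £16,279.50 = £31,250.50

£31,250.50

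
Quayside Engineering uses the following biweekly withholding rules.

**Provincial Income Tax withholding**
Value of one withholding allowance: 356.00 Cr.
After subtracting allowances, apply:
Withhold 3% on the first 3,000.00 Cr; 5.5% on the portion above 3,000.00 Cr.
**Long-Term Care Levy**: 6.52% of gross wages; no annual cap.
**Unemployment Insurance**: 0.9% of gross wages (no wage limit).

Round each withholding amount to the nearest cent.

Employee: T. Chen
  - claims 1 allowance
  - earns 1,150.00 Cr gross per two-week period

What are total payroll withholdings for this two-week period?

109.15 Cr

Provincial Income Tax: taxable = 1,150.00 Cr − 1×356.00 Cr = 794.00 Cr
  3% × 794.00 Cr = 23.82 Cr
Long-Term Care Levy: 6.52% × 1,150.00 Cr = 74.98 Cr
Unemployment Insurance: 0.9% × 1,150.00 Cr = 10.35 Cr
Total: 23.82 Cr + 74.98 Cr + 10.35 Cr = 109.15 Cr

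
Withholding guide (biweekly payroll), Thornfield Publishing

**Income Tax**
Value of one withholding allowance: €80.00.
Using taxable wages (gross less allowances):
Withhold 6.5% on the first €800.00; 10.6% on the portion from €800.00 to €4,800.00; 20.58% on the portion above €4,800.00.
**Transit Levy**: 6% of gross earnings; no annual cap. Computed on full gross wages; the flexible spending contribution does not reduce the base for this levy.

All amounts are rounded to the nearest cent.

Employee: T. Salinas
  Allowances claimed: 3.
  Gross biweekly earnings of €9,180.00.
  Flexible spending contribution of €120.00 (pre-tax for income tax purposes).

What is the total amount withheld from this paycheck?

Income Tax: taxable = €9,180.00 − €120.00 − 3×€80.00 = €8,820.00
  €476.00 + 20.58% × (€8,820.00 − €4,800.00) = €476.00 + 20.58% × €4,020.00 = €1,303.32
Transit Levy: 6% × €9,180.00 = €550.80
Total: €1,303.32 + €550.80 = €1,854.12

€1,854.12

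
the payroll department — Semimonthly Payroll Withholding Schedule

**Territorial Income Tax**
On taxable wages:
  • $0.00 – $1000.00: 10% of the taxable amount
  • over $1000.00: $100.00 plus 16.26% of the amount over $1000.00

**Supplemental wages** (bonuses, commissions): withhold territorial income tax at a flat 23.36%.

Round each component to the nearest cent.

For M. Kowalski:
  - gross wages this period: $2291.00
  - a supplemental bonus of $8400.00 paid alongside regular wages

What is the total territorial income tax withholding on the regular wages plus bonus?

$2272.16

Territorial Income Tax: taxable = $2291.00
  $100.00 + 16.26% × ($2291.00 − $1000.00) = $100.00 + 16.26% × $1291.00 = $309.92
Supplemental (23.36% flat on bonus): 23.36% × $8400.00 = $1962.24
Total territorial income tax: $309.92 + $1962.24 = $2272.16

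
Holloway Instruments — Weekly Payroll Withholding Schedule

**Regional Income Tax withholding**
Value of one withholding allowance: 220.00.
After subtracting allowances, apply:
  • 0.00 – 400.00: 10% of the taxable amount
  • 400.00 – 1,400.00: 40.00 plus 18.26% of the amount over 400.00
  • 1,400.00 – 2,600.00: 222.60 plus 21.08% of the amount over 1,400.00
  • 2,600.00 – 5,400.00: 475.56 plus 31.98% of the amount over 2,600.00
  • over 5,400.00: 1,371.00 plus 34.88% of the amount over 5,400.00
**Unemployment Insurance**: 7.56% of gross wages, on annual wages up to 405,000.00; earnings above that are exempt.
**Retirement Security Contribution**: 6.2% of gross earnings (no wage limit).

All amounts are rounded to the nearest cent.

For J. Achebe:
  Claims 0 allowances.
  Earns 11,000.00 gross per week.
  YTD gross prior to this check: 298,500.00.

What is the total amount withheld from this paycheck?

4,837.88

Regional Income Tax: taxable = 11,000.00
  1,371.00 + 34.88% × (11,000.00 − 5,400.00) = 1,371.00 + 34.88% × 5,600.00 = 3,324.28
Unemployment Insurance: 7.56% × 11,000.00 = 831.60
Retirement Security Contribution: 6.2% × 11,000.00 = 682.00
Total: 3,324.28 + 831.60 + 682.00 = 4,837.88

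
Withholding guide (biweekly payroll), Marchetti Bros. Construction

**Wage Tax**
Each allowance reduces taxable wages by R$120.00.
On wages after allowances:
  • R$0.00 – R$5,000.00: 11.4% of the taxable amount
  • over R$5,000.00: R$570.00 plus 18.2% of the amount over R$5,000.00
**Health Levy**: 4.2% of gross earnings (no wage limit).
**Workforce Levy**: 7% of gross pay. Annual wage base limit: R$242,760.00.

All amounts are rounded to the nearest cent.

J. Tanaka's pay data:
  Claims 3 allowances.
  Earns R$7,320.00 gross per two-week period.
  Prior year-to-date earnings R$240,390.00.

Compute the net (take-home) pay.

Wage Tax: taxable = R$7,320.00 − 3×R$120.00 = R$6,960.00
  R$570.00 + 18.2% × (R$6,960.00 − R$5,000.00) = R$570.00 + 18.2% × R$1,960.00 = R$926.72
Health Levy: 4.2% × R$7,320.00 = R$307.44
Workforce Levy: cap R$242,760.00 − YTD R$240,390.00 = R$2,370.00 subject; 7% × R$2,370.00 = R$165.90
Total withheld: R$926.72 + R$307.44 + R$165.90 = R$1,400.06
Net pay: R$7,320.00 − R$1,400.06 = R$5,919.94

R$5,919.94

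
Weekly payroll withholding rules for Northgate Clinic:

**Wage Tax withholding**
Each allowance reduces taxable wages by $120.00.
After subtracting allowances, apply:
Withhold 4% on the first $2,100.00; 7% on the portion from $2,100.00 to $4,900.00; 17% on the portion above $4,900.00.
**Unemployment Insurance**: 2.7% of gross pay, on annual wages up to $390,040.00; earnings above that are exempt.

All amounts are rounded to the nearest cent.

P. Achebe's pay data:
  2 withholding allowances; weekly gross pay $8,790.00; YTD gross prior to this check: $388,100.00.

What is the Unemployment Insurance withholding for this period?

Unemployment Insurance: cap $390,040.00 − YTD $388,100.00 = $1,940.00 subject; 2.7% × $1,940.00 = $52.38

$52.38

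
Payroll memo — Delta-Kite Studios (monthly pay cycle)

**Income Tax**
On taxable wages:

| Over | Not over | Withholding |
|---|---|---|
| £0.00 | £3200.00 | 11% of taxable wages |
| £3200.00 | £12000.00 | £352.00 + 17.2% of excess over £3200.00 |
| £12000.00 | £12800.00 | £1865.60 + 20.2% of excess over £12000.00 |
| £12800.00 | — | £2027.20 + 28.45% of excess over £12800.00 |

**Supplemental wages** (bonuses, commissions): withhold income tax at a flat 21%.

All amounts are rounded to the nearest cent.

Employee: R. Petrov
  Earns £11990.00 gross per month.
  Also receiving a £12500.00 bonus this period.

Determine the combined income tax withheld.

Income Tax: taxable = £11990.00
  £352.00 + 17.2% × (£11990.00 − £3200.00) = £352.00 + 17.2% × £8790.00 = £1863.88
Supplemental (21% flat on bonus): 21% × £12500.00 = £2625.00
Total income tax: £1863.88 + £2625.00 = £4488.88

£4488.88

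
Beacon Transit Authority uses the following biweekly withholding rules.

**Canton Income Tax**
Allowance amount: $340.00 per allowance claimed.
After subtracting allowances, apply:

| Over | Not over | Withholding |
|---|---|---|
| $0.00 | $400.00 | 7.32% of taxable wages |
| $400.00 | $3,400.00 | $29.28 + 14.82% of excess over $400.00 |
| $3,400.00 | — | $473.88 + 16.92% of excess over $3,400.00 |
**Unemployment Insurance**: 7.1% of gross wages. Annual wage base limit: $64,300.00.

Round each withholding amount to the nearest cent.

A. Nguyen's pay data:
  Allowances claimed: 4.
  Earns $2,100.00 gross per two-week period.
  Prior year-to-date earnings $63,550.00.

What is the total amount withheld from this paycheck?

Canton Income Tax: taxable = $2,100.00 − 4×$340.00 = $740.00
  $29.28 + 14.82% × ($740.00 − $400.00) = $29.28 + 14.82% × $340.00 = $79.67
Unemployment Insurance: cap $64,300.00 − YTD $63,550.00 = $750.00 subject; 7.1% × $750.00 = $53.25
Total: $79.67 + $53.25 = $132.92

$132.92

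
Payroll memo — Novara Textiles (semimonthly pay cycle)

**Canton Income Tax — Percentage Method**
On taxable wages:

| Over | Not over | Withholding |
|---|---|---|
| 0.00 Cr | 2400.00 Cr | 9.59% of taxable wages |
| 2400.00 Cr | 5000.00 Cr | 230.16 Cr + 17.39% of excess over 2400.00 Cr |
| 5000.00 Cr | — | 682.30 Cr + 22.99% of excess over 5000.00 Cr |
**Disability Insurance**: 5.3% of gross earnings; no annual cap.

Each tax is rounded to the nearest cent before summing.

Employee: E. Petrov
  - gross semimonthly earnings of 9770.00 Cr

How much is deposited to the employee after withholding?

Canton Income Tax: taxable = 9770.00 Cr
  682.30 Cr + 22.99% × (9770.00 Cr − 5000.00 Cr) = 682.30 Cr + 22.99% × 4770.00 Cr = 1778.92 Cr
Disability Insurance: 5.3% × 9770.00 Cr = 517.81 Cr
Total withheld: 1778.92 Cr + 517.81 Cr = 2296.73 Cr
Net pay: 9770.00 Cr − 2296.73 Cr = 7473.27 Cr

7473.27 Cr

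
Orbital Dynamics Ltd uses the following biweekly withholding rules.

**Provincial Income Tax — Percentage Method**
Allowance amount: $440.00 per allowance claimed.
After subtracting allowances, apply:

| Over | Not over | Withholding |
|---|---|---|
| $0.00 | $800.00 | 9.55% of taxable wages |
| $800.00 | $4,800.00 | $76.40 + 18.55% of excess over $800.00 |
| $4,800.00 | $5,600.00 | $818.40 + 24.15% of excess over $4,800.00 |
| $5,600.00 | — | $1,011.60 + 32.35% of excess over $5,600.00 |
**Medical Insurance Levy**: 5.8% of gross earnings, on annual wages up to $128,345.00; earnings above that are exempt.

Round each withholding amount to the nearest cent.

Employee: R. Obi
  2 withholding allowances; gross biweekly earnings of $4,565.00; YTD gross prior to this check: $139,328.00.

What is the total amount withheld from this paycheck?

$611.57

Provincial Income Tax: taxable = $4,565.00 − 2×$440.00 = $3,685.00
  $76.40 + 18.55% × ($3,685.00 − $800.00) = $76.40 + 18.55% × $2,885.00 = $611.57
Medical Insurance Levy: YTD $139,328.00 ≥ cap $128,345.00 → $0.00
Total: $611.57 + $0.00 = $611.57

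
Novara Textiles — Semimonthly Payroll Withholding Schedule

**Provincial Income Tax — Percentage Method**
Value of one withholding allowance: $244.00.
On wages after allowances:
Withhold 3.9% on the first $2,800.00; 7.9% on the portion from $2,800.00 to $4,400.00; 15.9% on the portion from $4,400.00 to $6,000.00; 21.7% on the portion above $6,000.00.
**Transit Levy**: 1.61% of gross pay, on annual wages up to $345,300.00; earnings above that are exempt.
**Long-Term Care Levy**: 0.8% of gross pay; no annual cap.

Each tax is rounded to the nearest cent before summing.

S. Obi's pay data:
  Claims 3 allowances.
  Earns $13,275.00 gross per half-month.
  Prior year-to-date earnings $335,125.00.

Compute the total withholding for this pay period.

Provincial Income Tax: taxable = $13,275.00 − 3×$244.00 = $12,543.00
  $490.00 + 21.7% × ($12,543.00 − $6,000.00) = $490.00 + 21.7% × $6,543.00 = $1,909.83
Transit Levy: cap $345,300.00 − YTD $335,125.00 = $10,175.00 subject; 1.61% × $10,175.00 = $163.82
Long-Term Care Levy: 0.8% × $13,275.00 = $106.20
Total: $1,909.83 + $163.82 + $106.20 = $2,179.85

$2,179.85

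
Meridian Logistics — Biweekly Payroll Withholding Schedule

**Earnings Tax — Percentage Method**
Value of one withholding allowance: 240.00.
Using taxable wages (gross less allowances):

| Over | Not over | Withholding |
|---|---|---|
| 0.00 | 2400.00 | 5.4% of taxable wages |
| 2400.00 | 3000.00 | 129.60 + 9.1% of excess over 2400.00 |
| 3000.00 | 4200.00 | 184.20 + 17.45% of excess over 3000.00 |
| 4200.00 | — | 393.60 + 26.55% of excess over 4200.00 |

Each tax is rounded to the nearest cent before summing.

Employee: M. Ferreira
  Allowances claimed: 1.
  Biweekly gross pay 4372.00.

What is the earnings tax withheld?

Earnings Tax: taxable = 4372.00 − 1×240.00 = 4132.00
  184.20 + 17.45% × (4132.00 − 3000.00) = 184.20 + 17.45% × 1132.00 = 381.73

381.73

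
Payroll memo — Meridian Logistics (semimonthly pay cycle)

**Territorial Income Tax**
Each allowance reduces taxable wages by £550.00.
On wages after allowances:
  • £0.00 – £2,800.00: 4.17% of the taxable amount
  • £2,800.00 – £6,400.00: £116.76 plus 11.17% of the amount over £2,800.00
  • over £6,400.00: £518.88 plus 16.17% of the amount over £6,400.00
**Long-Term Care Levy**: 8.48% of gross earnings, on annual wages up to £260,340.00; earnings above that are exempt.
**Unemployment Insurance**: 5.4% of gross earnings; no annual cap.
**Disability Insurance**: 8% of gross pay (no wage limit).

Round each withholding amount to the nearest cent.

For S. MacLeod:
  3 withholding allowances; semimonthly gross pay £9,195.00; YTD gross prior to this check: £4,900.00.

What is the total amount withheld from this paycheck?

£2,715.90

Territorial Income Tax: taxable = £9,195.00 − 3×£550.00 = £7,545.00
  £518.88 + 16.17% × (£7,545.00 − £6,400.00) = £518.88 + 16.17% × £1,145.00 = £704.03
Long-Term Care Levy: 8.48% × £9,195.00 = £779.74
Unemployment Insurance: 5.4% × £9,195.00 = £496.53
Disability Insurance: 8% × £9,195.00 = £735.60
Total: £704.03 + £779.74 + £496.53 + £735.60 = £2,715.90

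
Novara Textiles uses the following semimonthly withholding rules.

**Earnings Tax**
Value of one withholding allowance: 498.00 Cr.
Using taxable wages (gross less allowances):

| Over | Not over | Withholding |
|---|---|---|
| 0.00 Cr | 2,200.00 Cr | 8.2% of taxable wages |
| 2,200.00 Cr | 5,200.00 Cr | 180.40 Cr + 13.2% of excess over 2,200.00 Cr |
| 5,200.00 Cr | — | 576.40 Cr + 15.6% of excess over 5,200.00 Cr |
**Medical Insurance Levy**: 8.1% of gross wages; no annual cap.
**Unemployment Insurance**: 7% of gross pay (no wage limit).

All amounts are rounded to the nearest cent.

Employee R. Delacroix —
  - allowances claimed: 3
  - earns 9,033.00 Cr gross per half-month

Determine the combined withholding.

Earnings Tax: taxable = 9,033.00 Cr − 3×498.00 Cr = 7,539.00 Cr
  576.40 Cr + 15.6% × (7,539.00 Cr − 5,200.00 Cr) = 576.40 Cr + 15.6% × 2,339.00 Cr = 941.28 Cr
Medical Insurance Levy: 8.1% × 9,033.00 Cr = 731.67 Cr
Unemployment Insurance: 7% × 9,033.00 Cr = 632.31 Cr
Total: 941.28 Cr + 731.67 Cr + 632.31 Cr = 2,305.26 Cr

2,305.26 Cr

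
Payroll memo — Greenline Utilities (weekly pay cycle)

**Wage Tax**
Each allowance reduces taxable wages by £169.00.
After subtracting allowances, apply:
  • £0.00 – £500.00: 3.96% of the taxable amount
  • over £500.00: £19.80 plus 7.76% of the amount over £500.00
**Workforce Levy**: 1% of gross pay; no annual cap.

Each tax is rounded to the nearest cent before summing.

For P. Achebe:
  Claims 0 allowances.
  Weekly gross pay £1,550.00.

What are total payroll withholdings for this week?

Wage Tax: taxable = £1,550.00
  £19.80 + 7.76% × (£1,550.00 − £500.00) = £19.80 + 7.76% × £1,050.00 = £101.28
Workforce Levy: 1% × £1,550.00 = £15.50
Total: £101.28 + £15.50 = £116.78

£116.78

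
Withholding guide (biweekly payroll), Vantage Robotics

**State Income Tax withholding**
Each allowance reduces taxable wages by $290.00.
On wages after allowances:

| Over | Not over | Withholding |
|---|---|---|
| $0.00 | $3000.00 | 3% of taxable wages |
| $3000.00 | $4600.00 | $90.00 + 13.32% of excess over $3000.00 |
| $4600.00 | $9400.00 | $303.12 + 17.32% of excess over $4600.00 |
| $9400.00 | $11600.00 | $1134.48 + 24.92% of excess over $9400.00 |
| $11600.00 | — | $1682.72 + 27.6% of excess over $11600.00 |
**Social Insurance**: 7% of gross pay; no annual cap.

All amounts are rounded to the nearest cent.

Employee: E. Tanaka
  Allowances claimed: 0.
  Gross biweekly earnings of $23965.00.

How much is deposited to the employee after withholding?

State Income Tax: taxable = $23965.00
  $1682.72 + 27.6% × ($23965.00 − $11600.00) = $1682.72 + 27.6% × $12365.00 = $5095.46
Social Insurance: 7% × $23965.00 = $1677.55
Total withheld: $5095.46 + $1677.55 = $6773.01
Net pay: $23965.00 − $6773.01 = $17191.99

$17191.99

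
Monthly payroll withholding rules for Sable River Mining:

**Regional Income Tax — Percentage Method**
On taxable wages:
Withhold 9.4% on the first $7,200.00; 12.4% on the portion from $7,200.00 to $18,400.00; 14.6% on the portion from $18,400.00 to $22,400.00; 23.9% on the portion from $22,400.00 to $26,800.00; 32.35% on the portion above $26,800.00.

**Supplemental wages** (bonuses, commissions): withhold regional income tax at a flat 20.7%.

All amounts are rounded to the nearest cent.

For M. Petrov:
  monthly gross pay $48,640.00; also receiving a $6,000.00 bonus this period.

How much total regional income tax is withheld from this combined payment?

$12,008.44

Regional Income Tax: taxable = $48,640.00
  $3,701.20 + 32.35% × ($48,640.00 − $26,800.00) = $3,701.20 + 32.35% × $21,840.00 = $10,766.44
Supplemental (20.7% flat on bonus): 20.7% × $6,000.00 = $1,242.00
Total regional income tax: $10,766.44 + $1,242.00 = $12,008.44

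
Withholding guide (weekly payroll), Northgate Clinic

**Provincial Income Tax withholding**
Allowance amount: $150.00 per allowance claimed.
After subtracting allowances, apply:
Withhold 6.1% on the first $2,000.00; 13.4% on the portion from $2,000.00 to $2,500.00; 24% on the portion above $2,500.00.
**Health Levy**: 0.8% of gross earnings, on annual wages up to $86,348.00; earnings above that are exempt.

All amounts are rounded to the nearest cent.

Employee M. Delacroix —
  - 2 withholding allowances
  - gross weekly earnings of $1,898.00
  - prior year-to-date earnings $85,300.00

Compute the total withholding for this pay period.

Provincial Income Tax: taxable = $1,898.00 − 2×$150.00 = $1,598.00
  6.1% × $1,598.00 = $97.48
Health Levy: cap $86,348.00 − YTD $85,300.00 = $1,048.00 subject; 0.8% × $1,048.00 = $8.38
Total: $97.48 + $8.38 = $105.86

$105.86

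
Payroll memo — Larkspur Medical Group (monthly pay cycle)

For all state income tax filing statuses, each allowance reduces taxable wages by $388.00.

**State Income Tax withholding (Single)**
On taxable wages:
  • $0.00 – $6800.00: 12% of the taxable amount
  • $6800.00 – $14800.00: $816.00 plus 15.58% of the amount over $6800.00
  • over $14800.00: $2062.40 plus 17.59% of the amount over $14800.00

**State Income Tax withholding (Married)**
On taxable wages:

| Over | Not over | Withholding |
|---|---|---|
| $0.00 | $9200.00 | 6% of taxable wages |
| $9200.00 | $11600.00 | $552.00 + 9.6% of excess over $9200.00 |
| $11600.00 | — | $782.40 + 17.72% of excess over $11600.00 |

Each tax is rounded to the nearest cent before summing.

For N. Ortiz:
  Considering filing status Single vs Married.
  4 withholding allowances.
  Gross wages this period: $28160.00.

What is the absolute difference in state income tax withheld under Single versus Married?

$697.61

State Income Tax (Single): taxable = $28160.00 − 4×$388.00 = $26608.00
  $2062.40 + 17.59% × ($26608.00 − $14800.00) = $2062.40 + 17.59% × $11808.00 = $4139.43
State Income Tax (Married): taxable = $28160.00 − 4×$388.00 = $26608.00
  $782.40 + 17.72% × ($26608.00 − $11600.00) = $782.40 + 17.72% × $15008.00 = $3441.82
Difference: |$4139.43 − $3441.82| = $697.61 (higher under Single)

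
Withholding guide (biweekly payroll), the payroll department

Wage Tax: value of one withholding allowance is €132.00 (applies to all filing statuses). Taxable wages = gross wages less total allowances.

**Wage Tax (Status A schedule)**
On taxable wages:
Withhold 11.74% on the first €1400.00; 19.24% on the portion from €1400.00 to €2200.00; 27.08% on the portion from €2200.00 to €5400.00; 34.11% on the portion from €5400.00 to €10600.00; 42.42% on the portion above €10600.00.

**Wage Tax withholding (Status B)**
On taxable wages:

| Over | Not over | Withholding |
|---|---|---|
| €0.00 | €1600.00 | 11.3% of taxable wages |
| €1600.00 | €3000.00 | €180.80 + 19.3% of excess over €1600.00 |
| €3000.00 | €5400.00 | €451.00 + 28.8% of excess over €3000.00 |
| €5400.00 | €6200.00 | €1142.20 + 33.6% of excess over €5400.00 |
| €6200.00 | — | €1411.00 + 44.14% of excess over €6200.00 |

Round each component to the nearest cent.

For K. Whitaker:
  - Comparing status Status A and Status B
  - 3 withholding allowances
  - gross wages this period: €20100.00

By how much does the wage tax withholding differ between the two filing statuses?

Wage Tax (Status A): taxable = €20100.00 − 3×€132.00 = €19704.00
  €2958.56 + 42.42% × (€19704.00 − €10600.00) = €2958.56 + 42.42% × €9104.00 = €6820.48
Wage Tax (Status B): taxable = €20100.00 − 3×€132.00 = €19704.00
  €1411.00 + 44.14% × (€19704.00 − €6200.00) = €1411.00 + 44.14% × €13504.00 = €7371.67
Difference: |€6820.48 − €7371.67| = €551.19 (higher under Status B)

€551.19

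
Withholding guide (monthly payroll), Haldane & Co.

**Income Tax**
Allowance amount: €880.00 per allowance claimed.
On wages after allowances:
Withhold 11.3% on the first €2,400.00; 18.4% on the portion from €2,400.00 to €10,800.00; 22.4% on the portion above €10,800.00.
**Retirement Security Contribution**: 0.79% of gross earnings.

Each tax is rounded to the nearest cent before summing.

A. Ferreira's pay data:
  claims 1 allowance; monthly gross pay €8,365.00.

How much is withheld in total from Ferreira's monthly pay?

Income Tax: taxable = €8,365.00 − 1×€880.00 = €7,485.00
  €271.20 + 18.4% × (€7,485.00 − €2,400.00) = €271.20 + 18.4% × €5,085.00 = €1,206.84
Retirement Security Contribution: 0.79% × €8,365.00 = €66.08
Total: €1,206.84 + €66.08 = €1,272.92

€1,272.92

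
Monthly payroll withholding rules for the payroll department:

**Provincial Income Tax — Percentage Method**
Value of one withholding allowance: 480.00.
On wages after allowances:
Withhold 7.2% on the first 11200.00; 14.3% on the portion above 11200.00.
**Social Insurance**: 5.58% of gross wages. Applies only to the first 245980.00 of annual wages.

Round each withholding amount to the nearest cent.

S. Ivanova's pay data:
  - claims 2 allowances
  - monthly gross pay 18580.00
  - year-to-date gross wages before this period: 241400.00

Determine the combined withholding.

1980.02

Provincial Income Tax: taxable = 18580.00 − 2×480.00 = 17620.00
  806.40 + 14.3% × (17620.00 − 11200.00) = 806.40 + 14.3% × 6420.00 = 1724.46
Social Insurance: cap 245980.00 − YTD 241400.00 = 4580.00 subject; 5.58% × 4580.00 = 255.56
Total: 1724.46 + 255.56 = 1980.02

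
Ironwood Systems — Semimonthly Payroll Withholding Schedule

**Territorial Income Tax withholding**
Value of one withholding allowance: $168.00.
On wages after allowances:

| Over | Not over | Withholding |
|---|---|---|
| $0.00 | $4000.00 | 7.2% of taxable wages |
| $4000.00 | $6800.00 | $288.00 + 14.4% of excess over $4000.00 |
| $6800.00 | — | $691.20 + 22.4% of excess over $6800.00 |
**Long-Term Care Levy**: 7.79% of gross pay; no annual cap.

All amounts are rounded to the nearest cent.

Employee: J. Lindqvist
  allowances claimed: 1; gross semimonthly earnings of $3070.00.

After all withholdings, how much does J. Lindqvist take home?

Territorial Income Tax: taxable = $3070.00 − 1×$168.00 = $2902.00
  7.2% × $2902.00 = $208.94
Long-Term Care Levy: 7.79% × $3070.00 = $239.15
Total withheld: $208.94 + $239.15 = $448.09
Net pay: $3070.00 − $448.09 = $2621.91

$2621.91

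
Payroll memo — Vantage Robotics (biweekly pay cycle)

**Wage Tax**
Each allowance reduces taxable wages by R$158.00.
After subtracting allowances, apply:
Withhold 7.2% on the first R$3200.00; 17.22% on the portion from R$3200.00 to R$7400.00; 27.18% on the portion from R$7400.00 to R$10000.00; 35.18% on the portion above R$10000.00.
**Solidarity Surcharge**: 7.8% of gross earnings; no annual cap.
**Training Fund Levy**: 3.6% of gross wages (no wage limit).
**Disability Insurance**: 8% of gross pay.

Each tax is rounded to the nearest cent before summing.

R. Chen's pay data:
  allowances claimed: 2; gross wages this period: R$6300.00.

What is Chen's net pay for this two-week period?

R$4368.00

Wage Tax: taxable = R$6300.00 − 2×R$158.00 = R$5984.00
  R$230.40 + 17.22% × (R$5984.00 − R$3200.00) = R$230.40 + 17.22% × R$2784.00 = R$709.80
Solidarity Surcharge: 7.8% × R$6300.00 = R$491.40
Training Fund Levy: 3.6% × R$6300.00 = R$226.80
Disability Insurance: 8% × R$6300.00 = R$504.00
Total withheld: R$709.80 + R$491.40 + R$226.80 + R$504.00 = R$1932.00
Net pay: R$6300.00 − R$1932.00 = R$4368.00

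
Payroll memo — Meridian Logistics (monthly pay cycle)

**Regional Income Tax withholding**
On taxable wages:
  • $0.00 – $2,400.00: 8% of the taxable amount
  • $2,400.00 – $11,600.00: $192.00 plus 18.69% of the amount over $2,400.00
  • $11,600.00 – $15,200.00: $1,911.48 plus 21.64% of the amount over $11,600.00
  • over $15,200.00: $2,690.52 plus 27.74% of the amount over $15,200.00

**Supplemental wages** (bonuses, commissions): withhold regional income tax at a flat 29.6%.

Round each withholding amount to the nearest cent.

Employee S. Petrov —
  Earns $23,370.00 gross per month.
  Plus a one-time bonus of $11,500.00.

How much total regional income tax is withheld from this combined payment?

$8,360.88

Regional Income Tax: taxable = $23,370.00
  $2,690.52 + 27.74% × ($23,370.00 − $15,200.00) = $2,690.52 + 27.74% × $8,170.00 = $4,956.88
Supplemental (29.6% flat on bonus): 29.6% × $11,500.00 = $3,404.00
Total regional income tax: $4,956.88 + $3,404.00 = $8,360.88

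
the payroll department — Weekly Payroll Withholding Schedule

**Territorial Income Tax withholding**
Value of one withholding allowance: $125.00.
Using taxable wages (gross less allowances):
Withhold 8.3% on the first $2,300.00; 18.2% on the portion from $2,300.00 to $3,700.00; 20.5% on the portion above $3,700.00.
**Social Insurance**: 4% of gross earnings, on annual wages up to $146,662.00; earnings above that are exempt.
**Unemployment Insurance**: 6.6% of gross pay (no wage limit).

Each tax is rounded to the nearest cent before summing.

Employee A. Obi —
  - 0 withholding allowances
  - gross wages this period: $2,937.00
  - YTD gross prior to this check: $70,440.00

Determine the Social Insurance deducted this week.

$117.48

Social Insurance: 4% × $2,937.00 = $117.48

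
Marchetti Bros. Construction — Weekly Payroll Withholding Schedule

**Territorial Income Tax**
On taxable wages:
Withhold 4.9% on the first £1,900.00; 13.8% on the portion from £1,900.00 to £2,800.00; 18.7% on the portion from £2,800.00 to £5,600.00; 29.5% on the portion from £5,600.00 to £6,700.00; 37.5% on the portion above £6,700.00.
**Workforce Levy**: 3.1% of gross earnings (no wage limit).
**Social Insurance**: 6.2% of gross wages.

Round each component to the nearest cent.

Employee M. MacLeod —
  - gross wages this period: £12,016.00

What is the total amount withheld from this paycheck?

Territorial Income Tax: taxable = £12,016.00
  £1,065.40 + 37.5% × (£12,016.00 − £6,700.00) = £1,065.40 + 37.5% × £5,316.00 = £3,058.90
Workforce Levy: 3.1% × £12,016.00 = £372.50
Social Insurance: 6.2% × £12,016.00 = £744.99
Total: £3,058.90 + £372.50 + £744.99 = £4,176.39

£4,176.39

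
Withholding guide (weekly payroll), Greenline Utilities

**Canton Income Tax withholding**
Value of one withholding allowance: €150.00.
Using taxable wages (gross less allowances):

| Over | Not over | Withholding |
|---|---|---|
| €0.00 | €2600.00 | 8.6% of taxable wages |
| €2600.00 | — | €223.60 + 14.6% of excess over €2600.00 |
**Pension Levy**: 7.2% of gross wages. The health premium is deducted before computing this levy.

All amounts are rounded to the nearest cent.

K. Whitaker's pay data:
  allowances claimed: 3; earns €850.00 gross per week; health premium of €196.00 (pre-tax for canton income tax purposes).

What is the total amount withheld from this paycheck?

€64.63

Canton Income Tax: taxable = €850.00 − €196.00 − 3×€150.00 = €204.00
  8.6% × €204.00 = €17.54
Pension Levy: 7.2% × €654.00 = €47.09
Total: €17.54 + €47.09 = €64.63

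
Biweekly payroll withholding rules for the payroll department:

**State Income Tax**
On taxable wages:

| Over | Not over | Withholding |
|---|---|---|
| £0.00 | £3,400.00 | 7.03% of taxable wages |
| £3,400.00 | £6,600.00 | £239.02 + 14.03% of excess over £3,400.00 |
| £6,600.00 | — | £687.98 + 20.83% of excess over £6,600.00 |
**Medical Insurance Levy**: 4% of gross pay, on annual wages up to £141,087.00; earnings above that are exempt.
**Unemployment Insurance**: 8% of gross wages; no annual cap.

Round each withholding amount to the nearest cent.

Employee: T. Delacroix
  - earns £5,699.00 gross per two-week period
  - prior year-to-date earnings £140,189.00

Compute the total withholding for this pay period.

State Income Tax: taxable = £5,699.00
  £239.02 + 14.03% × (£5,699.00 − £3,400.00) = £239.02 + 14.03% × £2,299.00 = £561.57
Medical Insurance Levy: cap £141,087.00 − YTD £140,189.00 = £898.00 subject; 4% × £898.00 = £35.92
Unemployment Insurance: 8% × £5,699.00 = £455.92
Total: £561.57 + £35.92 + £455.92 = £1,053.41

£1,053.41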